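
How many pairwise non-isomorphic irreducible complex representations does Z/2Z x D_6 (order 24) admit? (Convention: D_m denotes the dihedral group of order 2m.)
12

Explanation: The number of irreducible complex representations of a finite group equals its number of conjugacy classes. For a direct product, #classes(G x H) = #classes(G) * #classes(H). Z/2Z has 2 classes (abelian), D_6 has 6 classes, so 2 * 6 = 12, so Z/2Z x D_6 (order 24) has exactly 12 irreducible complex representations.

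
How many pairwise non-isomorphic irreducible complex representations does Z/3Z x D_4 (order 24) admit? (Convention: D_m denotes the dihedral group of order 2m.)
15

Reasoning: The number of irreducible complex representations of a finite group equals its number of conjugacy classes. For a direct product, #classes(G x H) = #classes(G) * #classes(H). Z/3Z has 3 classes (abelian), D_4 has 5 classes, so 3 * 5 = 15, so Z/3Z x D_4 (order 24) has exactly 15 irreducible complex representations.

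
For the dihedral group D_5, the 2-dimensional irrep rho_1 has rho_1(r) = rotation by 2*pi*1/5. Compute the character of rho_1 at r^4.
chi_{rho_1}(r^4) = 2*cos(2*pi*1*4/5) = -1/2 + sqrt(5)/2

Explanation: rho_1(r^4) is rotation by angle 2*pi*1*4/5, whose trace is 2*cos(2*pi*1*4/5) = -1/2 + sqrt(5)/2.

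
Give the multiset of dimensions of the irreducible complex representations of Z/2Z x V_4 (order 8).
Dimensions: 1, 1, 1, 1, 1, 1, 1, 1

Justification: There are 8 irreducibles (= number of conjugacy classes). Their dimensions d_i satisfy sum d_i^2 = |G| = 8: 1 + 1 + 1 + 1 + 1 + 1 + 1 + 1 = 8. (For the product with Z/2Z: each of the 2 1-dim characters of Z/2Z tensors with each irrep of V_4, giving 2 copies of each V_4-dimension.)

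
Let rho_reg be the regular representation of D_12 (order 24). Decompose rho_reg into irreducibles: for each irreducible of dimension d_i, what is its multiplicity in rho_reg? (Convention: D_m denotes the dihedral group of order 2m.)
Each irreducible V_i of dimension d_i appears with multiplicity d_i, i.e. rho_reg = (direct sum over all irreducibles V_i) d_i V_i. The irreducible dimensions for D_12 are 1, 1, 1, 1, 2, 2, 2, 2, 2: 4 irreducibles of dimension 1, each with multiplicity 1; 5 irreducibles of dimension 2, each with multiplicity 2. Total dimension 4*1*1 + 5*2*2 = 24 = |G|.

Justification: General theorem: in the regular representation of a finite group G, each irreducible appears with multiplicity equal to its dimension. Check: dim(rho_reg) = sum d_i^2 = 1 + 1 + 1 + 1 + 4 + 4 + 4 + 4 + 4 = 24 = |G|.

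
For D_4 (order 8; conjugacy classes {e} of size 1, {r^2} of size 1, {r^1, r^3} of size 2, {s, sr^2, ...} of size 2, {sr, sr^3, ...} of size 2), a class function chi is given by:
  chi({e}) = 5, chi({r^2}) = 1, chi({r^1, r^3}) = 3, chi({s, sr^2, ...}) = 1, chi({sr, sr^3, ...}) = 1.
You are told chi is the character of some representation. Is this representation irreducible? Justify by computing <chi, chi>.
Not irreducible (reducible): <chi, chi> = 6 > 1.

Solution. <chi, chi> = (1/|G|) sum_C |C| * |chi(C)|^2 = (1/8)[1*|5|^2 + 1*|1|^2 + 2*|3|^2 + 2*|1|^2 + 2*|1|^2]
  = (1/8)[(25) + (1) + (18) + (2) + (2)] = 48/8 = 6.
A character is irreducible iff <chi, chi> = 1, so this representation is reducible.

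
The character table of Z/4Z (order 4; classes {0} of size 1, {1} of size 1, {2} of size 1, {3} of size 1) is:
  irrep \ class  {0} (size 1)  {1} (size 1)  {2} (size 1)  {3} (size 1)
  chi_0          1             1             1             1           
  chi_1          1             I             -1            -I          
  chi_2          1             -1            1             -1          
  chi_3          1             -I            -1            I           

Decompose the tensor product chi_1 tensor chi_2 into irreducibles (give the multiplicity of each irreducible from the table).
chi_1 tensor chi_2 = chi_3 (all other irreducibles have multiplicity 0).

Argument: The character of a tensor product is the pointwise product (chi_1 * chi_2)(C) = chi_1(C) * chi_2(C):
  {0}: (1)*(1), {1}: (I)*(-1), {2}: (-1)*(1), {3}: (-I)*(-1)
so (chi_1 * chi_2) takes values
  {0} -> 1, {1} -> -I, {2} -> -1, {3} -> I.
Now take the inner product of this character with each irreducible chi from the table, <chi_1*chi_2, chi> = (1/4) sum_C |C| (chi_1*chi_2)(C) conj(chi(C)):
  <chi_1*chi_2, chi_0> = (1/4)[1*(1)*conj(1) + 1*(-I)*conj(1) + 1*(-1)*conj(1) + 1*(I)*conj(1)]
      = (1/4)[(1) + (-I) + (-1) + (I)] = 0/4 = 0
  <chi_1*chi_2, chi_1> = (1/4)[1*(1)*conj(1) + 1*(-I)*conj(I) + 1*(-1)*conj(-1) + 1*(I)*conj(-I)]
      = (1/4)[(1) + (-1) + (1) + (-1)] = 0/4 = 0
  <chi_1*chi_2, chi_2> = (1/4)[1*(1)*conj(1) + 1*(-I)*conj(-1) + 1*(-1)*conj(1) + 1*(I)*conj(-1)]
      = (1/4)[(1) + (I) + (-1) + (-I)] = 0/4 = 0
  <chi_1*chi_2, chi_3> = (1/4)[1*(1)*conj(1) + 1*(-I)*conj(-I) + 1*(-1)*conj(-1) + 1*(I)*conj(I)]
      = (1/4)[(1) + (1) + (1) + (1)] = 4/4 = 1
(Exp terms are combined using exp(i*s)*conj(exp(i*t)) = exp(i*(s-t)), and sums of them are collapsed using the identity that for every m > 1 the m distinct m-th roots of unity sum to 0, e.g. 1 + exp(2*I*pi/3) + exp(-2*I*pi/3) = 0.)
Hence the multiplicities are chi_3: 1. Dimension check: dim(chi_1)*dim(chi_2) = 1*1 = 1 and sum (mult * dim) = 1*1 = 1.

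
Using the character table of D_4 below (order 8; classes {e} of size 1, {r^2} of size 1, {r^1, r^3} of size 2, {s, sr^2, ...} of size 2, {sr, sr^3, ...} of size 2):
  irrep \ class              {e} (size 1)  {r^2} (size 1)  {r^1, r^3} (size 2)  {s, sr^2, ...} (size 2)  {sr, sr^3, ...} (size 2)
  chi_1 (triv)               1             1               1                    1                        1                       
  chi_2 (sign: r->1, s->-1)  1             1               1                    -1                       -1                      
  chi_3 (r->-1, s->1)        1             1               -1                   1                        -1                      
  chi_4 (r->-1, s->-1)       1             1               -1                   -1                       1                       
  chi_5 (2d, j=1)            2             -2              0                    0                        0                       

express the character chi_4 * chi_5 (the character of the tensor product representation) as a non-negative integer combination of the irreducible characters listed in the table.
chi_4 tensor chi_5 = chi_5 (all other irreducibles have multiplicity 0).

Derivation: The character of a tensor product is the pointwise product (chi_4 * chi_5)(C) = chi_4(C) * chi_5(C):
  {e}: (1)*(2), {r^2}: (1)*(-2), {r^1, r^3}: (-1)*(0), {s, sr^2, ...}: (-1)*(0), {sr, sr^3, ...}: (1)*(0)
so (chi_4 * chi_5) takes values
  {e} -> 2, {r^2} -> -2, {r^1, r^3} -> 0, {s, sr^2, ...} -> 0, {sr, sr^3, ...} -> 0.
Now take the inner product of this character with each irreducible chi from the table, <chi_4*chi_5, chi> = (1/8) sum_C |C| (chi_4*chi_5)(C) conj(chi(C)):
  <chi_4*chi_5, chi_1> = (1/8)[1*(2)*conj(1) + 1*(-2)*conj(1) + 2*(0)*conj(1) + 2*(0)*conj(1) + 2*(0)*conj(1)]
      = (1/8)[(2) + (-2) + (0) + (0) + (0)] = 0/8 = 0
  <chi_4*chi_5, chi_2> = (1/8)[1*(2)*conj(1) + 1*(-2)*conj(1) + 2*(0)*conj(1) + 2*(0)*conj(-1) + 2*(0)*conj(-1)]
      = (1/8)[(2) + (-2) + (0) + (0) + (0)] = 0/8 = 0
  <chi_4*chi_5, chi_3> = (1/8)[1*(2)*conj(1) + 1*(-2)*conj(1) + 2*(0)*conj(-1) + 2*(0)*conj(1) + 2*(0)*conj(-1)]
      = (1/8)[(2) + (-2) + (0) + (0) + (0)] = 0/8 = 0
  <chi_4*chi_5, chi_4> = (1/8)[1*(2)*conj(1) + 1*(-2)*conj(1) + 2*(0)*conj(-1) + 2*(0)*conj(-1) + 2*(0)*conj(1)]
      = (1/8)[(2) + (-2) + (0) + (0) + (0)] = 0/8 = 0
  <chi_4*chi_5, chi_5> = (1/8)[1*(2)*conj(2) + 1*(-2)*conj(-2) + 2*(0)*conj(0) + 2*(0)*conj(0) + 2*(0)*conj(0)]
      = (1/8)[(4) + (4) + (0) + (0) + (0)] = 8/8 = 1
Hence the multiplicities are chi_5: 1. Dimension check: dim(chi_4)*dim(chi_5) = 1*2 = 2 and sum (mult * dim) = 1*2 = 2.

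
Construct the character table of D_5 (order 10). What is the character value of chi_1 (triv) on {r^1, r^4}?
Conjugacy classes: {e} of size 1, {r^1, r^4} of size 2, {r^2, r^3} of size 2, {s, sr, ..., sr^4} of size 5.
Character table:
  irrep \ class              {e} (size 1)  {r^1, r^4} (size 2)  {r^2, r^3} (size 2)  {s, sr, ..., sr^4} (size 5)
  chi_1 (triv)               1             1                    1                    1                          
  chi_2 (sign: r->1, s->-1)  1             1                    1                    -1                         
  chi_3 (2d, j=1)            2             -1/2 + sqrt(5)/2     -sqrt(5)/2 - 1/2     0                          
  chi_4 (2d, j=2)            2             -sqrt(5)/2 - 1/2     -1/2 + sqrt(5)/2     0                          

Spot check: chi_1 (triv) on {r^1, r^4} = 1.

Argument: D_5 has order 2*5 = 10 with 4 conjugacy classes, hence 4 irreducibles. Sum of squared dims 1 + 1 + 4 + 4 = 10 = |G|. Linear characters come from the abelianisation; the 2-dimensional irreps have character r^k -> 2*cos(2*pi*j*k/5), reflections -> 0.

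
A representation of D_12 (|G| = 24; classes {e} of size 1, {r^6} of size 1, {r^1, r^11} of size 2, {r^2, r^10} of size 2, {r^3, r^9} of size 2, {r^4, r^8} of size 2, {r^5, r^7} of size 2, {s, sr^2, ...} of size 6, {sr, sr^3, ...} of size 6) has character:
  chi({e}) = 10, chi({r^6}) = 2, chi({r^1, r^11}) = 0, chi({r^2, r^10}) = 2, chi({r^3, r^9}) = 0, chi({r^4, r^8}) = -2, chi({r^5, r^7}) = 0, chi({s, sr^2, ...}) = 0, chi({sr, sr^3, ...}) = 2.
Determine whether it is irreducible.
Not irreducible (reducible): <chi, chi> = 6 > 1.

Justification: <chi, chi> = (1/|G|) sum_C |C| * |chi(C)|^2 = (1/24)[1*|10|^2 + 1*|2|^2 + 2*|0|^2 + 2*|2|^2 + 2*|0|^2 + 2*|-2|^2 + 2*|0|^2 + 6*|0|^2 + 6*|2|^2]
  = (1/24)[(100) + (4) + (0) + (8) + (0) + (8) + (0) + (0) + (24)] = 144/24 = 6.
A character is irreducible iff <chi, chi> = 1, so this representation is reducible.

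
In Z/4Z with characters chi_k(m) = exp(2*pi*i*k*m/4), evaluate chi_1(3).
chi_1(3) = zeta_4^3 = -I

Reasoning: chi_1(3) = zeta_4^(1*3) = zeta_4^3. Since zeta_4^4 = 1, this equals zeta_4^3 = exp(2*pi*i*3/4) = -I.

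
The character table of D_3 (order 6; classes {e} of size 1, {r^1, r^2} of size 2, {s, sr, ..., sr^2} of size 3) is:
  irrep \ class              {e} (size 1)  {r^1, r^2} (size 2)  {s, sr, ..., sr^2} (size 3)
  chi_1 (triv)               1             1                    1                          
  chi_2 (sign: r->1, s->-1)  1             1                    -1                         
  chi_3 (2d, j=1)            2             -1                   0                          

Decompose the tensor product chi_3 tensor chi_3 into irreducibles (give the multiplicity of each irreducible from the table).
chi_3 tensor chi_3 = chi_1 + chi_2 + chi_3 (all other irreducibles have multiplicity 0).

Derivation: The character of a tensor product is the pointwise product (chi_3 * chi_3)(C) = chi_3(C) * chi_3(C):
  {e}: (2)*(2), {r^1, r^2}: (-1)*(-1), {s, sr, ..., sr^2}: (0)*(0)
so (chi_3 * chi_3) takes values
  {e} -> 4, {r^1, r^2} -> 1, {s, sr, ..., sr^2} -> 0.
Now take the inner product of this character with each irreducible chi from the table, <chi_3*chi_3, chi> = (1/6) sum_C |C| (chi_3*chi_3)(C) conj(chi(C)):
  <chi_3*chi_3, chi_1> = (1/6)[1*(4)*conj(1) + 2*(1)*conj(1) + 3*(0)*conj(1)]
      = (1/6)[(4) + (2) + (0)] = 6/6 = 1
  <chi_3*chi_3, chi_2> = (1/6)[1*(4)*conj(1) + 2*(1)*conj(1) + 3*(0)*conj(-1)]
      = (1/6)[(4) + (2) + (0)] = 6/6 = 1
  <chi_3*chi_3, chi_3> = (1/6)[1*(4)*conj(2) + 2*(1)*conj(-1) + 3*(0)*conj(0)]
      = (1/6)[(8) + (-2) + (0)] = 6/6 = 1
Hence the multiplicities are chi_1: 1, chi_2: 1, chi_3: 1. Dimension check: dim(chi_3)*dim(chi_3) = 2*2 = 4 and sum (mult * dim) = 1*1 + 1*1 + 1*2 = 4.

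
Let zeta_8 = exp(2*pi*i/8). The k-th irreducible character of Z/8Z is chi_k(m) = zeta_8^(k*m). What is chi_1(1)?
chi_1(1) = zeta_8^1 = exp(I*pi/4)

Solution. chi_1(1) = zeta_8^(1*1) = zeta_8^1. Since zeta_8^8 = 1, this equals zeta_8^1 = exp(2*pi*i*1/8) = exp(I*pi/4).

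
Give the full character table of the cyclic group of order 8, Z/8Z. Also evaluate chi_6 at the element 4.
Character table of Z/8Z (irreps indexed chi_0,...,chi_7 with chi_k(m) = zeta_8^(k*m), zeta_8 = exp(2*pi*i/8)):
  irrep \ class  {0} (size 1)  {1} (size 1)    {2} (size 1)  {3} (size 1)    {4} (size 1)  {5} (size 1)    {6} (size 1)  {7} (size 1)  
  chi_0          1             1               1             1               1             1               1             1             
  chi_1          1             exp(I*pi/4)     I             exp(3*I*pi/4)   -1            exp(-3*I*pi/4)  -I            exp(-I*pi/4)  
  chi_2          1             I               -1            -I              1             I               -1            -I            
  chi_3          1             exp(3*I*pi/4)   -I            exp(I*pi/4)     -1            exp(-I*pi/4)    I             exp(-3*I*pi/4)
  chi_4          1             -1              1             -1              1             -1              1             -1            
  chi_5          1             exp(-3*I*pi/4)  I             exp(-I*pi/4)    -1            exp(I*pi/4)     -I            exp(3*I*pi/4) 
  chi_6          1             -I              -1            I               1             -I              -1            I             
  chi_7          1             exp(-I*pi/4)    -I            exp(-3*I*pi/4)  -1            exp(3*I*pi/4)   I             exp(I*pi/4)   

Spot check: chi_6(4) = zeta_8^(6*4) = zeta_8^24 = 1.

Argument: Z/8Z is abelian, so all 8 irreducible complex representations are 1-dimensional. They are given by chi_k(m) = zeta_8^(k*m) for k = 0,...,7. Row orthogonality: sum_m chi_k(m) conj(chi_l(m)) = 8 * [k = l].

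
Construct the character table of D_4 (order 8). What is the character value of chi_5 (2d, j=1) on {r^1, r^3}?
Conjugacy classes: {e} of size 1, {r^2} of size 1, {r^1, r^3} of size 2, {s, sr^2, ...} of size 2, {sr, sr^3, ...} of size 2.
Character table:
  irrep \ class              {e} (size 1)  {r^2} (size 1)  {r^1, r^3} (size 2)  {s, sr^2, ...} (size 2)  {sr, sr^3, ...} (size 2)
  chi_1 (triv)               1             1               1                    1                        1                       
  chi_2 (sign: r->1, s->-1)  1             1               1                    -1                       -1                      
  chi_3 (r->-1, s->1)        1             1               -1                   1                        -1                      
  chi_4 (r->-1, s->-1)       1             1               -1                   -1                       1                       
  chi_5 (2d, j=1)            2             -2              0                    0                        0                       

Spot check: chi_5 (2d, j=1) on {r^1, r^3} = 0.

Justification: D_4 has order 2*4 = 8 with 5 conjugacy classes, hence 5 irreducibles. Sum of squared dims 1 + 1 + 1 + 1 + 4 = 8 = |G|. Linear characters come from the abelianisation; the 2-dimensional irreps have character r^k -> 2*cos(2*pi*j*k/4), reflections -> 0.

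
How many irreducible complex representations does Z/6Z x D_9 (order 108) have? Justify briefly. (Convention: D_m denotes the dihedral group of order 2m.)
36

Solution. The number of irreducible complex representations of a finite group equals its number of conjugacy classes. For a direct product, #classes(G x H) = #classes(G) * #classes(H). Z/6Z has 6 classes (abelian), D_9 has 6 classes, so 6 * 6 = 36, so Z/6Z x D_9 (order 108) has exactly 36 irreducible complex representations.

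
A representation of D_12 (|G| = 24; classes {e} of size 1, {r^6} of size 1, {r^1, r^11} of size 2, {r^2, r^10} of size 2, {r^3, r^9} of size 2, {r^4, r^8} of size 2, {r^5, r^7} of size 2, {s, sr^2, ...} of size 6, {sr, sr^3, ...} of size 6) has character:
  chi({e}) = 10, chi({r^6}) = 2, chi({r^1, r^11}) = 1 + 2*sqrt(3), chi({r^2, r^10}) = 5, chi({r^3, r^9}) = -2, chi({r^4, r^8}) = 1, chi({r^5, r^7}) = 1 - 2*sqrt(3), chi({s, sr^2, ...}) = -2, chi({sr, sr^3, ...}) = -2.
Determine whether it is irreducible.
Not irreducible (reducible): <chi, chi> = 11 > 1.

Solution. <chi, chi> = (1/|G|) sum_C |C| * |chi(C)|^2 = (1/24)[1*|10|^2 + 1*|2|^2 + 2*|1 + 2*sqrt(3)|^2 + 2*|5|^2 + 2*|-2|^2 + 2*|1|^2 + 2*|1 - 2*sqrt(3)|^2 + 6*|-2|^2 + 6*|-2|^2]
  = (1/24)[(100) + (4) + (8*sqrt(3) + 26) + (50) + (8) + (2) + (26 - 8*sqrt(3)) + (24) + (24)] = 264/24 = 11.
A character is irreducible iff <chi, chi> = 1, so this representation is reducible.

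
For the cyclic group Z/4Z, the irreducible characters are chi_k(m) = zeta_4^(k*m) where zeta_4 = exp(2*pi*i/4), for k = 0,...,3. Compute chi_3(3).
chi_3(3) = zeta_4^9 = I

Explanation: chi_3(3) = zeta_4^(3*3) = zeta_4^9. Since zeta_4^4 = 1, this equals zeta_4^1 = exp(2*pi*i*1/4) = I.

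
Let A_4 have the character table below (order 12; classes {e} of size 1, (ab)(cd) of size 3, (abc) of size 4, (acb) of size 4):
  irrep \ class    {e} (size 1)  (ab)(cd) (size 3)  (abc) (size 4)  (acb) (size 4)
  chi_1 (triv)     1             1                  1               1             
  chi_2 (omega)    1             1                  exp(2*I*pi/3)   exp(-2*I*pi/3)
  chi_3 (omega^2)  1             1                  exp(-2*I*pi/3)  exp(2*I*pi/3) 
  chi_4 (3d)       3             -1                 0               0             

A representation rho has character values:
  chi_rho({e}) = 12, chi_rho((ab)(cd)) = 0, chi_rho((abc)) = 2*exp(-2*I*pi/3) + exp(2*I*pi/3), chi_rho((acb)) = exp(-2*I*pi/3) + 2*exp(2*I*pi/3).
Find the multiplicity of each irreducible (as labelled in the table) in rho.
Multiplicities: chi_1: 0, chi_2: 1, chi_3: 2, chi_4: 3.

Details: Use <chi_rho, chi> = (1/|G|) sum_C |C| * chi_rho(C) * conj(chi(C)) with |G| = 12 for each irreducible chi in the table:
  <chi_rho, chi_1> = (1/12)[1*(12)*conj(1) + 3*(0)*conj(1) + 4*(2*exp(-2*I*pi/3) + exp(2*I*pi/3))*conj(1) + 4*(exp(-2*I*pi/3) + 2*exp(2*I*pi/3))*conj(1)]
      = (1/12)[(12) + (0) + (8*exp(-2*I*pi/3) + 4*exp(2*I*pi/3)) + (4*exp(-2*I*pi/3) + 8*exp(2*I*pi/3))] = 0/12 = 0
  <chi_rho, chi_2> = (1/12)[1*(12)*conj(1) + 3*(0)*conj(1) + 4*(2*exp(-2*I*pi/3) + exp(2*I*pi/3))*conj(exp(2*I*pi/3)) + 4*(exp(-2*I*pi/3) + 2*exp(2*I*pi/3))*conj(exp(-2*I*pi/3))]
      = (1/12)[(12) + (0) + (4 + 8*exp(2*I*pi/3)) + (4 + 8*exp(-2*I*pi/3))] = 12/12 = 1
  <chi_rho, chi_3> = (1/12)[1*(12)*conj(1) + 3*(0)*conj(1) + 4*(2*exp(-2*I*pi/3) + exp(2*I*pi/3))*conj(exp(-2*I*pi/3)) + 4*(exp(-2*I*pi/3) + 2*exp(2*I*pi/3))*conj(exp(2*I*pi/3))]
      = (1/12)[(12) + (0) + (8 + 4*exp(-2*I*pi/3)) + (8 + 4*exp(2*I*pi/3))] = 24/12 = 2
  <chi_rho, chi_4> = (1/12)[1*(12)*conj(3) + 3*(0)*conj(-1) + 4*(2*exp(-2*I*pi/3) + exp(2*I*pi/3))*conj(0) + 4*(exp(-2*I*pi/3) + 2*exp(2*I*pi/3))*conj(0)]
      = (1/12)[(36) + (0) + (0) + (0)] = 36/12 = 3
(Exp terms are combined using exp(i*s)*conj(exp(i*t)) = exp(i*(s-t)), and sums of them are collapsed using the identity that for every m > 1 the m distinct m-th roots of unity sum to 0, e.g. 1 + exp(2*I*pi/3) + exp(-2*I*pi/3) = 0.)
Dimension check: dim(rho) = sum (mult * dim) = 0*1 + 1*1 + 2*1 + 3*3 = 12 = chi_rho(e) = 12.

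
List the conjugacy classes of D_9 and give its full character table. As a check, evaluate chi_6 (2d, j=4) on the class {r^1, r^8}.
Conjugacy classes: {e} of size 1, {r^1, r^8} of size 2, {r^2, r^7} of size 2, {r^3, r^6} of size 2, {r^4, r^5} of size 2, {s, sr, ..., sr^8} of size 9.
Character table:
  irrep \ class              {e} (size 1)  {r^1, r^8} (size 2)  {r^2, r^7} (size 2)  {r^3, r^6} (size 2)  {r^4, r^5} (size 2)  {s, sr, ..., sr^8} (size 9)
  chi_1 (triv)               1             1                    1                    1                    1                    1                          
  chi_2 (sign: r->1, s->-1)  1             1                    1                    1                    1                    -1                         
  chi_3 (2d, j=1)            2             2*cos(2*pi/9)        2*cos(4*pi/9)        -1                   -2*cos(pi/9)         0                          
  chi_4 (2d, j=2)            2             2*cos(4*pi/9)        -2*cos(pi/9)         -1                   2*cos(2*pi/9)        0                          
  chi_5 (2d, j=3)            2             -1                   -1                   2                    -1                   0                          
  chi_6 (2d, j=4)            2             -2*cos(pi/9)         2*cos(2*pi/9)        -1                   2*cos(4*pi/9)        0                          

Spot check: chi_6 (2d, j=4) on {r^1, r^8} = -2*cos(pi/9).

Details: D_9 has order 2*9 = 18 with 6 conjugacy classes, hence 6 irreducibles. Sum of squared dims 1 + 1 + 4 + 4 + 4 + 4 = 18 = |G|. Linear characters come from the abelianisation; the 2-dimensional irreps have character r^k -> 2*cos(2*pi*j*k/9), reflections -> 0.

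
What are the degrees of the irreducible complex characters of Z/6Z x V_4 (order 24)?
Dimensions: 1, 1, 1, 1, 1, 1, 1, 1, 1, 1, 1, 1, 1, 1, 1, 1, 1, 1, 1, 1, 1, 1, 1, 1

Details: There are 24 irreducibles (= number of conjugacy classes). Their dimensions d_i satisfy sum d_i^2 = |G| = 24: 1 + 1 + 1 + 1 + 1 + 1 + 1 + 1 + 1 + 1 + 1 + 1 + 1 + 1 + 1 + 1 + 1 + 1 + 1 + 1 + 1 + 1 + 1 + 1 = 24. (For the product with Z/6Z: each of the 6 1-dim characters of Z/6Z tensors with each irrep of V_4, giving 6 copies of each V_4-dimension.)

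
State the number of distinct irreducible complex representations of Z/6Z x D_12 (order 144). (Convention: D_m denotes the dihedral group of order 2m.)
54

Working: The number of irreducible complex representations of a finite group equals its number of conjugacy classes. For a direct product, #classes(G x H) = #classes(G) * #classes(H). Z/6Z has 6 classes (abelian), D_12 has 9 classes, so 6 * 9 = 54, so Z/6Z x D_12 (order 144) has exactly 54 irreducible complex representations.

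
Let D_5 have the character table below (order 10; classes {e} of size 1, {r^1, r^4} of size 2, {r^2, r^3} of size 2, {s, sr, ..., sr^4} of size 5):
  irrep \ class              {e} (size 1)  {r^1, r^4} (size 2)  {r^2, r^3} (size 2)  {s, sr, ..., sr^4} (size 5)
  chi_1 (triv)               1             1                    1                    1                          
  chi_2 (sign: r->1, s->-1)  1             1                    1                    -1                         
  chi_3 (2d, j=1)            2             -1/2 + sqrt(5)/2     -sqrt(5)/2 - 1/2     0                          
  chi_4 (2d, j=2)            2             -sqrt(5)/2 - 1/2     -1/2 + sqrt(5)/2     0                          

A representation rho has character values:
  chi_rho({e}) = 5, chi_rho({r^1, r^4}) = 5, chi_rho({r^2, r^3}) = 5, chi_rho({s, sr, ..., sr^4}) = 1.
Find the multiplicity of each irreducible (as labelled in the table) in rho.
Multiplicities: chi_1: 3, chi_2: 2, chi_3: 0, chi_4: 0.

Working: Use <chi_rho, chi> = (1/|G|) sum_C |C| * chi_rho(C) * conj(chi(C)) with |G| = 10 for each irreducible chi in the table:
  <chi_rho, chi_1> = (1/10)[1*(5)*conj(1) + 2*(5)*conj(1) + 2*(5)*conj(1) + 5*(1)*conj(1)]
      = (1/10)[(5) + (10) + (10) + (5)] = 30/10 = 3
  <chi_rho, chi_2> = (1/10)[1*(5)*conj(1) + 2*(5)*conj(1) + 2*(5)*conj(1) + 5*(1)*conj(-1)]
      = (1/10)[(5) + (10) + (10) + (-5)] = 20/10 = 2
  <chi_rho, chi_3> = (1/10)[1*(5)*conj(2) + 2*(5)*conj(-1/2 + sqrt(5)/2) + 2*(5)*conj(-sqrt(5)/2 - 1/2) + 5*(1)*conj(0)]
      = (1/10)[(10) + (-5 + 5*sqrt(5)) + (-5*sqrt(5) - 5) + (0)] = 0/10 = 0
  <chi_rho, chi_4> = (1/10)[1*(5)*conj(2) + 2*(5)*conj(-sqrt(5)/2 - 1/2) + 2*(5)*conj(-1/2 + sqrt(5)/2) + 5*(1)*conj(0)]
      = (1/10)[(10) + (-5*sqrt(5) - 5) + (-5 + 5*sqrt(5)) + (0)] = 0/10 = 0
Dimension check: dim(rho) = sum (mult * dim) = 3*1 + 2*1 + 0*2 + 0*2 = 5 = chi_rho(e) = 5.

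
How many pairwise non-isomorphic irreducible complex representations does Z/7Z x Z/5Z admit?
35

Why: The number of irreducible complex representations of a finite group equals its number of conjugacy classes. Z/7Z x Z/5Z is abelian of order 35, so every element is its own conjugacy class: 35 classes, so Z/7Z x Z/5Z (order 35) has exactly 35 irreducible complex representations.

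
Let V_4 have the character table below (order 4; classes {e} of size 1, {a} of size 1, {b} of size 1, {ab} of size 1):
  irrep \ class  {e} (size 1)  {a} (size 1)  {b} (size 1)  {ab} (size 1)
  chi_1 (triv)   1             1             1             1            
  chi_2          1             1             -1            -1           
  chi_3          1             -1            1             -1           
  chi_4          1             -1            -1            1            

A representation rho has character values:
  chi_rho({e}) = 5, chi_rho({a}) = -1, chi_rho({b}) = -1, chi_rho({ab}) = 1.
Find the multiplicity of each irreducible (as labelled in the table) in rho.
Multiplicities: chi_1: 1, chi_2: 1, chi_3: 1, chi_4: 2.

Argument: Use <chi_rho, chi> = (1/|G|) sum_C |C| * chi_rho(C) * conj(chi(C)) with |G| = 4 for each irreducible chi in the table:
  <chi_rho, chi_1> = (1/4)[1*(5)*conj(1) + 1*(-1)*conj(1) + 1*(-1)*conj(1) + 1*(1)*conj(1)]
      = (1/4)[(5) + (-1) + (-1) + (1)] = 4/4 = 1
  <chi_rho, chi_2> = (1/4)[1*(5)*conj(1) + 1*(-1)*conj(1) + 1*(-1)*conj(-1) + 1*(1)*conj(-1)]
      = (1/4)[(5) + (-1) + (1) + (-1)] = 4/4 = 1
  <chi_rho, chi_3> = (1/4)[1*(5)*conj(1) + 1*(-1)*conj(-1) + 1*(-1)*conj(1) + 1*(1)*conj(-1)]
      = (1/4)[(5) + (1) + (-1) + (-1)] = 4/4 = 1
  <chi_rho, chi_4> = (1/4)[1*(5)*conj(1) + 1*(-1)*conj(-1) + 1*(-1)*conj(-1) + 1*(1)*conj(1)]
      = (1/4)[(5) + (1) + (1) + (1)] = 8/4 = 2
Dimension check: dim(rho) = sum (mult * dim) = 1*1 + 1*1 + 1*1 + 2*1 = 5 = chi_rho(e) = 5.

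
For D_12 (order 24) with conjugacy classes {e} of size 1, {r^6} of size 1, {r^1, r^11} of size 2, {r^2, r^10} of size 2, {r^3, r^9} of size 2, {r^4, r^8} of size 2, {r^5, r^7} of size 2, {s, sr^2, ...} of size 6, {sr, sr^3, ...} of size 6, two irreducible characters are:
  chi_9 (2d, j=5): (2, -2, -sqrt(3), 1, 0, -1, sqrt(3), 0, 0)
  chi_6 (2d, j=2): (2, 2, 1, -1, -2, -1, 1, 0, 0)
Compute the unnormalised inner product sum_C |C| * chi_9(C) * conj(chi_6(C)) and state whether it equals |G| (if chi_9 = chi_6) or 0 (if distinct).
Sum = 0; so <chi_9, chi_6> = 0 (distinct irreducibles are orthogonal).

Solution. Compute term by term over conjugacy classes (|C| * chi_9(C) * conj(chi_6(C))):
  1*(2)*conj(2) + 1*(-2)*conj(2) + 2*(-sqrt(3))*conj(1) + 2*(1)*conj(-1) + 2*(0)*conj(-2) + 2*(-1)*conj(-1) + 2*(sqrt(3))*conj(1) + 6*(0)*conj(0) + 6*(0)*conj(0)
  = (4) + (-4) + (-2*sqrt(3)) + (-2) + (0) + (2) + (2*sqrt(3)) + (0) + (0)
  = 0.
Dividing by |G| = 24 gives 0/24 = 0, matching the row-orthogonality relation <chi_9, chi_6> = [chi_9 = chi_6].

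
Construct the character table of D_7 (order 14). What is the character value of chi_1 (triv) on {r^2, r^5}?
Conjugacy classes: {e} of size 1, {r^1, r^6} of size 2, {r^2, r^5} of size 2, {r^3, r^4} of size 2, {s, sr, ..., sr^6} of size 7.
Character table:
  irrep \ class              {e} (size 1)  {r^1, r^6} (size 2)  {r^2, r^5} (size 2)  {r^3, r^4} (size 2)  {s, sr, ..., sr^6} (size 7)
  chi_1 (triv)               1             1                    1                    1                    1                          
  chi_2 (sign: r->1, s->-1)  1             1                    1                    1                    -1                         
  chi_3 (2d, j=1)            2             2*cos(2*pi/7)        -2*cos(3*pi/7)       -2*cos(pi/7)         0                          
  chi_4 (2d, j=2)            2             -2*cos(3*pi/7)       -2*cos(pi/7)         2*cos(2*pi/7)        0                          
  chi_5 (2d, j=3)            2             -2*cos(pi/7)         2*cos(2*pi/7)        -2*cos(3*pi/7)       0                          

Spot check: chi_1 (triv) on {r^2, r^5} = 1.

Why: D_7 has order 2*7 = 14 with 5 conjugacy classes, hence 5 irreducibles. Sum of squared dims 1 + 1 + 4 + 4 + 4 = 14 = |G|. Linear characters come from the abelianisation; the 2-dimensional irreps have character r^k -> 2*cos(2*pi*j*k/7), reflections -> 0.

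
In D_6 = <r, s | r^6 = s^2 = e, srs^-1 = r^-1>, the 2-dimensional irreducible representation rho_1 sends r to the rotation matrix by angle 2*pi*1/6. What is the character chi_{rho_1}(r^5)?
chi_{rho_1}(r^5) = 2*cos(2*pi*1*5/6) = 1

Reasoning: rho_1(r^5) is rotation by angle 2*pi*1*5/6, whose trace is 2*cos(2*pi*1*5/6) = 1.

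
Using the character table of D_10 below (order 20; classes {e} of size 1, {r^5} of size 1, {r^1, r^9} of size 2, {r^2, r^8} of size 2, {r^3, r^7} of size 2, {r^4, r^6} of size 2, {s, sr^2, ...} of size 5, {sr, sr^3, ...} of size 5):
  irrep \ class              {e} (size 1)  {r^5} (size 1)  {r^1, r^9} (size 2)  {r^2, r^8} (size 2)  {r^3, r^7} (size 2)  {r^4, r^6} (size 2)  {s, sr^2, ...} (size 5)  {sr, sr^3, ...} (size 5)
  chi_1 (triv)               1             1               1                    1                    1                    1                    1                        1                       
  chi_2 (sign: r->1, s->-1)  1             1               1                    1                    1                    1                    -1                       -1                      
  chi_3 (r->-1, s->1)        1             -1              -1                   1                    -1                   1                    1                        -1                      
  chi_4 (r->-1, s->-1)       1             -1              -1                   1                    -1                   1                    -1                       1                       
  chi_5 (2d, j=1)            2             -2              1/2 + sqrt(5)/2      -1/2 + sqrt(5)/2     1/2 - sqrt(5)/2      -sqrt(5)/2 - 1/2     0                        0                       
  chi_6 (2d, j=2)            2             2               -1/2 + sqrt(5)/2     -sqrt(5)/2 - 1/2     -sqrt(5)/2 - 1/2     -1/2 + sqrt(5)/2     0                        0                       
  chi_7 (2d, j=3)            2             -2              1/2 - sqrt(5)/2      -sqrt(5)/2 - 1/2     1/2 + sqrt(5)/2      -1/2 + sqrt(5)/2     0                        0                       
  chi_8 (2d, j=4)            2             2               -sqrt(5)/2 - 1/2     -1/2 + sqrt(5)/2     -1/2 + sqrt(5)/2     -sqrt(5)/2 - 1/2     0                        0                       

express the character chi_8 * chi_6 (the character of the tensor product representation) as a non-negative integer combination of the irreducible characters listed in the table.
chi_8 tensor chi_6 = chi_6 + chi_8 (all other irreducibles have multiplicity 0).

Working: The character of a tensor product is the pointwise product (chi_8 * chi_6)(C) = chi_8(C) * chi_6(C):
  {e}: (2)*(2), {r^5}: (2)*(2), {r^1, r^9}: (-sqrt(5)/2 - 1/2)*(-1/2 + sqrt(5)/2), {r^2, r^8}: (-1/2 + sqrt(5)/2)*(-sqrt(5)/2 - 1/2), {r^3, r^7}: (-1/2 + sqrt(5)/2)*(-sqrt(5)/2 - 1/2), {r^4, r^6}: (-sqrt(5)/2 - 1/2)*(-1/2 + sqrt(5)/2), {s, sr^2, ...}: (0)*(0), {sr, sr^3, ...}: (0)*(0)
so (chi_8 * chi_6) takes values
  {e} -> 4, {r^5} -> 4, {r^1, r^9} -> -1, {r^2, r^8} -> -1, {r^3, r^7} -> -1, {r^4, r^6} -> -1, {s, sr^2, ...} -> 0, {sr, sr^3, ...} -> 0.
Now take the inner product of this character with each irreducible chi from the table, <chi_8*chi_6, chi> = (1/20) sum_C |C| (chi_8*chi_6)(C) conj(chi(C)):
  <chi_8*chi_6, chi_1> = (1/20)[1*(4)*conj(1) + 1*(4)*conj(1) + 2*(-1)*conj(1) + 2*(-1)*conj(1) + 2*(-1)*conj(1) + 2*(-1)*conj(1) + 5*(0)*conj(1) + 5*(0)*conj(1)]
      = (1/20)[(4) + (4) + (-2) + (-2) + (-2) + (-2) + (0) + (0)] = 0/20 = 0
  <chi_8*chi_6, chi_2> = (1/20)[1*(4)*conj(1) + 1*(4)*conj(1) + 2*(-1)*conj(1) + 2*(-1)*conj(1) + 2*(-1)*conj(1) + 2*(-1)*conj(1) + 5*(0)*conj(-1) + 5*(0)*conj(-1)]
      = (1/20)[(4) + (4) + (-2) + (-2) + (-2) + (-2) + (0) + (0)] = 0/20 = 0
  <chi_8*chi_6, chi_3> = (1/20)[1*(4)*conj(1) + 1*(4)*conj(-1) + 2*(-1)*conj(-1) + 2*(-1)*conj(1) + 2*(-1)*conj(-1) + 2*(-1)*conj(1) + 5*(0)*conj(1) + 5*(0)*conj(-1)]
      = (1/20)[(4) + (-4) + (2) + (-2) + (2) + (-2) + (0) + (0)] = 0/20 = 0
  <chi_8*chi_6, chi_4> = (1/20)[1*(4)*conj(1) + 1*(4)*conj(-1) + 2*(-1)*conj(-1) + 2*(-1)*conj(1) + 2*(-1)*conj(-1) + 2*(-1)*conj(1) + 5*(0)*conj(-1) + 5*(0)*conj(1)]
      = (1/20)[(4) + (-4) + (2) + (-2) + (2) + (-2) + (0) + (0)] = 0/20 = 0
  <chi_8*chi_6, chi_5> = (1/20)[1*(4)*conj(2) + 1*(4)*conj(-2) + 2*(-1)*conj(1/2 + sqrt(5)/2) + 2*(-1)*conj(-1/2 + sqrt(5)/2) + 2*(-1)*conj(1/2 - sqrt(5)/2) + 2*(-1)*conj(-sqrt(5)/2 - 1/2) + 5*(0)*conj(0) + 5*(0)*conj(0)]
      = (1/20)[(8) + (-8) + (-sqrt(5) - 1) + (1 - sqrt(5)) + (-1 + sqrt(5)) + (1 + sqrt(5)) + (0) + (0)] = 0/20 = 0
  <chi_8*chi_6, chi_6> = (1/20)[1*(4)*conj(2) + 1*(4)*conj(2) + 2*(-1)*conj(-1/2 + sqrt(5)/2) + 2*(-1)*conj(-sqrt(5)/2 - 1/2) + 2*(-1)*conj(-sqrt(5)/2 - 1/2) + 2*(-1)*conj(-1/2 + sqrt(5)/2) + 5*(0)*conj(0) + 5*(0)*conj(0)]
      = (1/20)[(8) + (8) + (1 - sqrt(5)) + (1 + sqrt(5)) + (1 + sqrt(5)) + (1 - sqrt(5)) + (0) + (0)] = 20/20 = 1
  <chi_8*chi_6, chi_7> = (1/20)[1*(4)*conj(2) + 1*(4)*conj(-2) + 2*(-1)*conj(1/2 - sqrt(5)/2) + 2*(-1)*conj(-sqrt(5)/2 - 1/2) + 2*(-1)*conj(1/2 + sqrt(5)/2) + 2*(-1)*conj(-1/2 + sqrt(5)/2) + 5*(0)*conj(0) + 5*(0)*conj(0)]
      = (1/20)[(8) + (-8) + (-1 + sqrt(5)) + (1 + sqrt(5)) + (-sqrt(5) - 1) + (1 - sqrt(5)) + (0) + (0)] = 0/20 = 0
  <chi_8*chi_6, chi_8> = (1/20)[1*(4)*conj(2) + 1*(4)*conj(2) + 2*(-1)*conj(-sqrt(5)/2 - 1/2) + 2*(-1)*conj(-1/2 + sqrt(5)/2) + 2*(-1)*conj(-1/2 + sqrt(5)/2) + 2*(-1)*conj(-sqrt(5)/2 - 1/2) + 5*(0)*conj(0) + 5*(0)*conj(0)]
      = (1/20)[(8) + (8) + (1 + sqrt(5)) + (1 - sqrt(5)) + (1 - sqrt(5)) + (1 + sqrt(5)) + (0) + (0)] = 20/20 = 1
Hence the multiplicities are chi_6: 1, chi_8: 1. Dimension check: dim(chi_8)*dim(chi_6) = 2*2 = 4 and sum (mult * dim) = 1*2 + 1*2 = 4.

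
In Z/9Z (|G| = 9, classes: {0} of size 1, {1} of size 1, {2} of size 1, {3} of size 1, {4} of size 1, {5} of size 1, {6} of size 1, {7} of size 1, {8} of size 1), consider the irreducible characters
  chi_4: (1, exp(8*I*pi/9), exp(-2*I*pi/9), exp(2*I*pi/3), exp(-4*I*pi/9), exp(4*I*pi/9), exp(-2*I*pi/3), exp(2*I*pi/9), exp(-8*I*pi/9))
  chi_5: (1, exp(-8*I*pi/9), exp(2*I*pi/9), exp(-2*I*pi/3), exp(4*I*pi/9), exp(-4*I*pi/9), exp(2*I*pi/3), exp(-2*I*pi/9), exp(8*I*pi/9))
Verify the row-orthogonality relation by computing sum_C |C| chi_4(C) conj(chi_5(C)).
Sum = 0; so <chi_4, chi_5> = 0 (distinct irreducibles are orthogonal).

Derivation: Compute term by term over conjugacy classes (|C| * chi_4(C) * conj(chi_5(C))):
  1*(1)*conj(1) + 1*(exp(8*I*pi/9))*conj(exp(-8*I*pi/9)) + 1*(exp(-2*I*pi/9))*conj(exp(2*I*pi/9)) + 1*(exp(2*I*pi/3))*conj(exp(-2*I*pi/3)) + 1*(exp(-4*I*pi/9))*conj(exp(4*I*pi/9)) + 1*(exp(4*I*pi/9))*conj(exp(-4*I*pi/9)) + 1*(exp(-2*I*pi/3))*conj(exp(2*I*pi/3)) + 1*(exp(2*I*pi/9))*conj(exp(-2*I*pi/9)) + 1*(exp(-8*I*pi/9))*conj(exp(8*I*pi/9))
  = (1) + (exp(-2*I*pi/9)) + (exp(-4*I*pi/9)) + (exp(-2*I*pi/3)) + (exp(-8*I*pi/9)) + (exp(8*I*pi/9)) + (exp(2*I*pi/3)) + (exp(4*I*pi/9)) + (exp(2*I*pi/9))
  = 0.
(Exp terms are combined using exp(i*s)*conj(exp(i*t)) = exp(i*(s-t)), and sums of them are collapsed using the identity that for every m > 1 the m distinct m-th roots of unity sum to 0, e.g. 1 + exp(2*I*pi/3) + exp(-2*I*pi/3) = 0.)
Dividing by |G| = 9 gives 0/9 = 0, matching the row-orthogonality relation <chi_4, chi_5> = [chi_4 = chi_5].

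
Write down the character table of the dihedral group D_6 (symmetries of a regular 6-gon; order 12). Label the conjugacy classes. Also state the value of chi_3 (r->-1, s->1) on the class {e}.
Conjugacy classes: {e} of size 1, {r^3} of size 1, {r^1, r^5} of size 2, {r^2, r^4} of size 2, {s, sr^2, ...} of size 3, {sr, sr^3, ...} of size 3.
Character table:
  irrep \ class              {e} (size 1)  {r^3} (size 1)  {r^1, r^5} (size 2)  {r^2, r^4} (size 2)  {s, sr^2, ...} (size 3)  {sr, sr^3, ...} (size 3)
  chi_1 (triv)               1             1               1                    1                    1                        1                       
  chi_2 (sign: r->1, s->-1)  1             1               1                    1                    -1                       -1                      
  chi_3 (r->-1, s->1)        1             -1              -1                   1                    1                        -1                      
  chi_4 (r->-1, s->-1)       1             -1              -1                   1                    -1                       1                       
  chi_5 (2d, j=1)            2             -2              1                    -1                   0                        0                       
  chi_6 (2d, j=2)            2             2               -1                   -1                   0                        0                       

Spot check: chi_3 (r->-1, s->1) on {e} = 1.

Justification: D_6 has order 2*6 = 12 with 6 conjugacy classes, hence 6 irreducibles. Sum of squared dims 1 + 1 + 1 + 1 + 4 + 4 = 12 = |G|. Linear characters come from the abelianisation; the 2-dimensional irreps have character r^k -> 2*cos(2*pi*j*k/6), reflections -> 0.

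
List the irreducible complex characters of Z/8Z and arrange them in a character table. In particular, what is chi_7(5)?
Character table of Z/8Z (irreps indexed chi_0,...,chi_7 with chi_k(m) = zeta_8^(k*m), zeta_8 = exp(2*pi*i/8)):
  irrep \ class  {0} (size 1)  {1} (size 1)    {2} (size 1)  {3} (size 1)    {4} (size 1)  {5} (size 1)    {6} (size 1)  {7} (size 1)  
  chi_0          1             1               1             1               1             1               1             1             
  chi_1          1             exp(I*pi/4)     I             exp(3*I*pi/4)   -1            exp(-3*I*pi/4)  -I            exp(-I*pi/4)  
  chi_2          1             I               -1            -I              1             I               -1            -I            
  chi_3          1             exp(3*I*pi/4)   -I            exp(I*pi/4)     -1            exp(-I*pi/4)    I             exp(-3*I*pi/4)
  chi_4          1             -1              1             -1              1             -1              1             -1            
  chi_5          1             exp(-3*I*pi/4)  I             exp(-I*pi/4)    -1            exp(I*pi/4)     -I            exp(3*I*pi/4) 
  chi_6          1             -I              -1            I               1             -I              -1            I             
  chi_7          1             exp(-I*pi/4)    -I            exp(-3*I*pi/4)  -1            exp(3*I*pi/4)   I             exp(I*pi/4)   

Spot check: chi_7(5) = zeta_8^(7*5) = zeta_8^35 = exp(3*I*pi/4).

Derivation: Z/8Z is abelian, so all 8 irreducible complex representations are 1-dimensional. They are given by chi_k(m) = zeta_8^(k*m) for k = 0,...,7. Row orthogonality: sum_m chi_k(m) conj(chi_l(m)) = 8 * [k = l].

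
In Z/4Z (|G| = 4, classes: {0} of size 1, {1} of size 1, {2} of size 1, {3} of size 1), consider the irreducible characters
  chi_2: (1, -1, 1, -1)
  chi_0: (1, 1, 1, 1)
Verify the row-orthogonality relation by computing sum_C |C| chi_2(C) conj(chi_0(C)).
Sum = 0; so <chi_2, chi_0> = 0 (distinct irreducibles are orthogonal).

Solution. Compute term by term over conjugacy classes (|C| * chi_2(C) * conj(chi_0(C))):
  1*(1)*conj(1) + 1*(-1)*conj(1) + 1*(1)*conj(1) + 1*(-1)*conj(1)
  = (1) + (-1) + (1) + (-1)
  = 0.
(Exp terms are combined using exp(i*s)*conj(exp(i*t)) = exp(i*(s-t)), and sums of them are collapsed using the identity that for every m > 1 the m distinct m-th roots of unity sum to 0, e.g. 1 + exp(2*I*pi/3) + exp(-2*I*pi/3) = 0.)
Dividing by |G| = 4 gives 0/4 = 0, matching the row-orthogonality relation <chi_2, chi_0> = [chi_2 = chi_0].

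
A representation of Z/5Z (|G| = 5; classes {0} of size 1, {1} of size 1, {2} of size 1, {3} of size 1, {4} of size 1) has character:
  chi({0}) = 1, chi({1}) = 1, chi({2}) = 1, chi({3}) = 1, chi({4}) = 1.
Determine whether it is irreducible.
Irreducible: <chi, chi> = 1.

<chi, chi> = (1/|G|) sum_C |C| * |chi(C)|^2 = (1/5)[1*|1|^2 + 1*|1|^2 + 1*|1|^2 + 1*|1|^2 + 1*|1|^2]
  = (1/5)[(1) + (1) + (1) + (1) + (1)] = 5/5 = 1.
(Exp terms are combined using exp(i*s)*conj(exp(i*t)) = exp(i*(s-t)), and sums of them are collapsed using the identity that for every m > 1 the m distinct m-th roots of unity sum to 0, e.g. 1 + exp(2*I*pi/3) + exp(-2*I*pi/3) = 0.)
A character is irreducible iff <chi, chi> = 1, so this representation is irreducible.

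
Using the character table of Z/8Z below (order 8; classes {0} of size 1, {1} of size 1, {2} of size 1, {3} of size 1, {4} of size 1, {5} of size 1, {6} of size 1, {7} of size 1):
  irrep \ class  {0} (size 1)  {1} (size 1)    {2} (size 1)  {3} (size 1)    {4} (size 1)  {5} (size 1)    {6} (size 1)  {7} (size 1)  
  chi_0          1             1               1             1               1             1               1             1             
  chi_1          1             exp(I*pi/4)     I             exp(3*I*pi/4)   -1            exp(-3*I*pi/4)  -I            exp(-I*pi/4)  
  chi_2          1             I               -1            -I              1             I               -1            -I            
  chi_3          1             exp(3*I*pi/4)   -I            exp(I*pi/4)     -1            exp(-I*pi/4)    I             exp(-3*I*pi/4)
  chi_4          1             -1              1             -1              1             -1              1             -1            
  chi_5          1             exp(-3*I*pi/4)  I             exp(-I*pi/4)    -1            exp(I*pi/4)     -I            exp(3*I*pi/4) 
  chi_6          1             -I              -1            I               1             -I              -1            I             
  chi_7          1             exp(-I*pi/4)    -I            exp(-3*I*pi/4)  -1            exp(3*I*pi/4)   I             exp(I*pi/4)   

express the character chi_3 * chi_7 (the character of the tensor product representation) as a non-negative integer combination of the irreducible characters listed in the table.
chi_3 tensor chi_7 = chi_2 (all other irreducibles have multiplicity 0).

Why: The character of a tensor product is the pointwise product (chi_3 * chi_7)(C) = chi_3(C) * chi_7(C):
  {0}: (1)*(1), {1}: (exp(3*I*pi/4))*(exp(-I*pi/4)), {2}: (-I)*(-I), {3}: (exp(I*pi/4))*(exp(-3*I*pi/4)), {4}: (-1)*(-1), {5}: (exp(-I*pi/4))*(exp(3*I*pi/4)), {6}: (I)*(I), {7}: (exp(-3*I*pi/4))*(exp(I*pi/4))
so (chi_3 * chi_7) takes values
  {0} -> 1, {1} -> I, {2} -> -1, {3} -> -I, {4} -> 1, {5} -> I, {6} -> -1, {7} -> -I.
Now take the inner product of this character with each irreducible chi from the table, <chi_3*chi_7, chi> = (1/8) sum_C |C| (chi_3*chi_7)(C) conj(chi(C)):
  <chi_3*chi_7, chi_0> = (1/8)[1*(1)*conj(1) + 1*(I)*conj(1) + 1*(-1)*conj(1) + 1*(-I)*conj(1) + 1*(1)*conj(1) + 1*(I)*conj(1) + 1*(-1)*conj(1) + 1*(-I)*conj(1)]
      = (1/8)[(1) + (I) + (-1) + (-I) + (1) + (I) + (-1) + (-I)] = 0/8 = 0
  <chi_3*chi_7, chi_1> = (1/8)[1*(1)*conj(1) + 1*(I)*conj(exp(I*pi/4)) + 1*(-1)*conj(I) + 1*(-I)*conj(exp(3*I*pi/4)) + 1*(1)*conj(-1) + 1*(I)*conj(exp(-3*I*pi/4)) + 1*(-1)*conj(-I) + 1*(-I)*conj(exp(-I*pi/4))]
      = (1/8)[(1) + (exp(I*pi/4)) + (I) + (-exp(-I*pi/4)) + (-1) + (exp(-3*I*pi/4)) + (-I) + (-exp(3*I*pi/4))] = 0/8 = 0
  <chi_3*chi_7, chi_2> = (1/8)[1*(1)*conj(1) + 1*(I)*conj(I) + 1*(-1)*conj(-1) + 1*(-I)*conj(-I) + 1*(1)*conj(1) + 1*(I)*conj(I) + 1*(-1)*conj(-1) + 1*(-I)*conj(-I)]
      = (1/8)[(1) + (1) + (1) + (1) + (1) + (1) + (1) + (1)] = 8/8 = 1
  <chi_3*chi_7, chi_3> = (1/8)[1*(1)*conj(1) + 1*(I)*conj(exp(3*I*pi/4)) + 1*(-1)*conj(-I) + 1*(-I)*conj(exp(I*pi/4)) + 1*(1)*conj(-1) + 1*(I)*conj(exp(-I*pi/4)) + 1*(-1)*conj(I) + 1*(-I)*conj(exp(-3*I*pi/4))]
      = (1/8)[(1) + (exp(-I*pi/4)) + (-I) + (-exp(I*pi/4)) + (-1) + (exp(3*I*pi/4)) + (I) + (-exp(-3*I*pi/4))] = 0/8 = 0
  <chi_3*chi_7, chi_4> = (1/8)[1*(1)*conj(1) + 1*(I)*conj(-1) + 1*(-1)*conj(1) + 1*(-I)*conj(-1) + 1*(1)*conj(1) + 1*(I)*conj(-1) + 1*(-1)*conj(1) + 1*(-I)*conj(-1)]
      = (1/8)[(1) + (-I) + (-1) + (I) + (1) + (-I) + (-1) + (I)] = 0/8 = 0
  <chi_3*chi_7, chi_5> = (1/8)[1*(1)*conj(1) + 1*(I)*conj(exp(-3*I*pi/4)) + 1*(-1)*conj(I) + 1*(-I)*conj(exp(-I*pi/4)) + 1*(1)*conj(-1) + 1*(I)*conj(exp(I*pi/4)) + 1*(-1)*conj(-I) + 1*(-I)*conj(exp(3*I*pi/4))]
      = (1/8)[(1) + (exp(-3*I*pi/4)) + (I) + (-exp(3*I*pi/4)) + (-1) + (exp(I*pi/4)) + (-I) + (-exp(-I*pi/4))] = 0/8 = 0
  <chi_3*chi_7, chi_6> = (1/8)[1*(1)*conj(1) + 1*(I)*conj(-I) + 1*(-1)*conj(-1) + 1*(-I)*conj(I) + 1*(1)*conj(1) + 1*(I)*conj(-I) + 1*(-1)*conj(-1) + 1*(-I)*conj(I)]
      = (1/8)[(1) + (-1) + (1) + (-1) + (1) + (-1) + (1) + (-1)] = 0/8 = 0
  <chi_3*chi_7, chi_7> = (1/8)[1*(1)*conj(1) + 1*(I)*conj(exp(-I*pi/4)) + 1*(-1)*conj(-I) + 1*(-I)*conj(exp(-3*I*pi/4)) + 1*(1)*conj(-1) + 1*(I)*conj(exp(3*I*pi/4)) + 1*(-1)*conj(I) + 1*(-I)*conj(exp(I*pi/4))]
      = (1/8)[(1) + (exp(3*I*pi/4)) + (-I) + (-exp(-3*I*pi/4)) + (-1) + (exp(-I*pi/4)) + (I) + (-exp(I*pi/4))] = 0/8 = 0
(Exp terms are combined using exp(i*s)*conj(exp(i*t)) = exp(i*(s-t)), and sums of them are collapsed using the identity that for every m > 1 the m distinct m-th roots of unity sum to 0, e.g. 1 + exp(2*I*pi/3) + exp(-2*I*pi/3) = 0.)
Hence the multiplicities are chi_2: 1. Dimension check: dim(chi_3)*dim(chi_7) = 1*1 = 1 and sum (mult * dim) = 1*1 = 1.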